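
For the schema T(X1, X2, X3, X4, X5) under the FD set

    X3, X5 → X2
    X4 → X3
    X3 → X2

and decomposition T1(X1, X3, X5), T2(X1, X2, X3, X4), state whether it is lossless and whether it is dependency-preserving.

Lossless test: (X1, X3)⁺ = {X1, X2, X3}, which is a superkey of neither fragment — lossy.
Dependency preservation: X3, X5 → X2 is not contained in any single fragment, but the restricted closure of its left-hand side across the fragments still reaches the right-hand side; the remaining FDs each lie inside some fragment. All dependencies are preserved.

lossy but dependency-preserving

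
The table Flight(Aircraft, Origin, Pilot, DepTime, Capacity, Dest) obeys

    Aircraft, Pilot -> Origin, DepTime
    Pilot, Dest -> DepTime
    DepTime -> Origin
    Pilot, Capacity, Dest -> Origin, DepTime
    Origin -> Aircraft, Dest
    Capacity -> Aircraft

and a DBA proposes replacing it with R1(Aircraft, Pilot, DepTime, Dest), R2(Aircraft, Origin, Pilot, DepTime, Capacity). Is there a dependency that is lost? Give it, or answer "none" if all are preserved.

Check Origin → Aircraft, Dest: no single fragment contains all of {Aircraft, Origin, Dest}, and the restricted closure of {Origin} across the fragments never reaches {Aircraft, Dest}.
Aircraft, Pilot → Origin, DepTime is preserved.
Pilot, Dest → DepTime is preserved.
DepTime → Origin is preserved.
Pilot, Capacity, Dest → Origin, DepTime is preserved.
Capacity → Aircraft is preserved.

Origin -> Aircraft, Dest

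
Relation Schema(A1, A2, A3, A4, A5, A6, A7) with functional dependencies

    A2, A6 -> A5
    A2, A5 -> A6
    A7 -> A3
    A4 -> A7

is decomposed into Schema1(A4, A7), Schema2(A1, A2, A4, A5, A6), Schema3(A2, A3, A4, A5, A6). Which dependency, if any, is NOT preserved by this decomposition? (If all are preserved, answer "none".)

A7 -> A3

Check A7 → A3: no single fragment contains all of {A3, A7}, and the restricted closure of {A7} across the fragments never reaches {A3}.
A2, A6 → A5 is preserved.
A2, A5 → A6 is preserved.
A4 → A7 is preserved.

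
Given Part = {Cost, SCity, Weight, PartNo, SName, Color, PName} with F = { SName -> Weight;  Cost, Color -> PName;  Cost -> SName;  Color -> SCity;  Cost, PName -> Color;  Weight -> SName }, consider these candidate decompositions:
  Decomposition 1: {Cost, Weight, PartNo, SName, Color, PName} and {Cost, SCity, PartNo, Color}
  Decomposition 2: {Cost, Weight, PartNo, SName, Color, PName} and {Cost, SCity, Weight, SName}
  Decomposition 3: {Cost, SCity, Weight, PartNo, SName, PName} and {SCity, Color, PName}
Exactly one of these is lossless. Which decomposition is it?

Decomposition 1

Decomposition 1: common = {Cost, PartNo, Color}, closure = {Cost, SCity, Weight, PartNo, SName, Color, PName} → lossless.
Decomposition 2: common = {Cost, Weight, SName}, closure = {Cost, Weight, SName} → lossy.
Decomposition 3: common = {SCity, PName}, closure = {SCity, PName} → lossy.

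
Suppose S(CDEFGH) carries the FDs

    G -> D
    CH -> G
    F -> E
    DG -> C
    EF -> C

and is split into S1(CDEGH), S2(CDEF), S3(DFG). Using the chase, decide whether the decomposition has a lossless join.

Chase test. Columns are CDEFGH; row i has aⱼ where attribute j ∈ Si, else bᵢⱼ.
Initial tableau (one row per fragment):
  row 1: a1 a2 a3 b14 a5 a6
  row 2: a1 a2 a3 a4 b25 b26
  row 3: b31 a2 b33 a4 a5 b36
Rows 2 and 3 agree on F; apply F→E and equate their E entries.
Rows 1 and 3 agree on DG; apply DG→C and equate their C entries.
No row becomes fully distinguished — the join is lossy.

No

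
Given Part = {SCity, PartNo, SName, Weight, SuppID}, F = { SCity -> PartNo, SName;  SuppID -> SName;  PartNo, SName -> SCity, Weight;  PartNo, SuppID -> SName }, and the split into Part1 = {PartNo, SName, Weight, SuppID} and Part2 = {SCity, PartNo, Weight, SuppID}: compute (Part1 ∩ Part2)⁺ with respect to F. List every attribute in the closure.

SCity, PartNo, SName, Weight, SuppID

Part1 ∩ Part2 = {PartNo, Weight, SuppID}.
SuppID → SName applies, adding SName
PartNo, SName → SCity, Weight applies, adding SCity
Closure: {SCity, PartNo, SName, Weight, SuppID}.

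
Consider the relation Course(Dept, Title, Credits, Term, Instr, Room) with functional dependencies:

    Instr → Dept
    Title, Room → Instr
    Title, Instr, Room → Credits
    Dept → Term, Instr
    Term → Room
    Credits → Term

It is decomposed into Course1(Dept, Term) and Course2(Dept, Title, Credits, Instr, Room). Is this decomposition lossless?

Common attributes: Course1 ∩ Course2 = {Dept}.
Closure of {Dept}: Dept → Term, Instr applies, adding Term, Instr; Term → Room applies, adding Room. So (Dept)⁺ = {Dept, Term, Instr, Room}.
This closure contains every attribute of Course1, so Course1 ∩ Course2 → Course1. The join is lossless.

Yes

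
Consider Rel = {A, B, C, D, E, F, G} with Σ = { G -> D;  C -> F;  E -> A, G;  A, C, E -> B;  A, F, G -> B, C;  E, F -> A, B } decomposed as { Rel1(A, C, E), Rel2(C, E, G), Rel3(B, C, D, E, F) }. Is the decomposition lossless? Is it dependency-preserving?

Lossless test (chase): Rows 1 and 2 agree on C; apply C→F and equate their F entries. Rows 1 and 3 agree on C; apply C→F and equate their F entries. Rows 1 and 2 agree on E; apply E→A, G and equate their A, G entries. Rows 1 and 3 agree on E; apply E→A, G and equate their A, G entries. Rows 1 and 2 agree on A, C, E; apply A, C, E→B and equate their B entries. Rows 1 and 3 agree on A, C, E; apply A, C, E→B and equate their B entries. Rows 1 and 2 agree on G; apply G→D and equate their D entries. Rows 1 and 3 agree on G; apply G→D and equate their D entries. Row 1 is now all distinguished symbols — the join is lossless.
Dependency preservation: the restricted closure of {G} across the fragments never reaches {D}, so G → D cannot be enforced without a join — not preserved.

lossless but not dependency-preserving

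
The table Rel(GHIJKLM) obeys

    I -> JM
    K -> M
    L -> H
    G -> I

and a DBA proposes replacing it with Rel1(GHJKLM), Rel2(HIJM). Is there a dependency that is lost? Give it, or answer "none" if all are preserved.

Check G → I: no single fragment contains all of {GI}, and the restricted closure of {G} across the fragments never reaches {I}.
I → JM is preserved.
K → M is preserved.
L → H is preserved.

G -> I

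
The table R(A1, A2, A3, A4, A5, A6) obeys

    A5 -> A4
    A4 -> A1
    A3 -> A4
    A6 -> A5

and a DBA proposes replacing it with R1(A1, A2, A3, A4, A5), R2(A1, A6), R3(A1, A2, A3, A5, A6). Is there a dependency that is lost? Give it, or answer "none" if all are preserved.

none

A5 → A4 lies within R1.
A4 → A1 lies within R1.
A3 → A4 lies within R1.
A6 → A5 lies within R3.
Every dependency is enforceable on the fragments, so the decomposition is dependency-preserving.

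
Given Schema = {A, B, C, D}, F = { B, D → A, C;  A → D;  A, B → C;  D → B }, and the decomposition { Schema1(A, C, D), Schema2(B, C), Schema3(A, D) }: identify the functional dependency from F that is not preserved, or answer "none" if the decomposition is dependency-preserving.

D → B

Check D → B: no single fragment contains all of {B, D}, and the restricted closure of {D} across the fragments never reaches {B}.
B, D → A, C is preserved.
A → D is preserved.
A, B → C is preserved.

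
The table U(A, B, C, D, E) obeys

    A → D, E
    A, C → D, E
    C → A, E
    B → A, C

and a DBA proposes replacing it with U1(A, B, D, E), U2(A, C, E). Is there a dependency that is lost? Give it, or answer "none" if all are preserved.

B → A, C

Check B → A, C: no single fragment contains all of {A, B, C}, and the restricted closure of {B} across the fragments never reaches {A, C}.
A → D, E is preserved.
A, C → D, E is preserved.
C → A, E is preserved.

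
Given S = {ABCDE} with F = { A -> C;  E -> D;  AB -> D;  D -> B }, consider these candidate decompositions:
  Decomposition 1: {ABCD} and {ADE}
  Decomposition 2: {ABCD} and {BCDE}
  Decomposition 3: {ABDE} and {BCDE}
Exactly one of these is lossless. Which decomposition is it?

Decomposition 1

Decomposition 1: common = {AD}, closure = {ABCD} → lossless.
Decomposition 2: common = {BCD}, closure = {BCD} → lossy.
Decomposition 3: common = {BDE}, closure = {BDE} → lossy.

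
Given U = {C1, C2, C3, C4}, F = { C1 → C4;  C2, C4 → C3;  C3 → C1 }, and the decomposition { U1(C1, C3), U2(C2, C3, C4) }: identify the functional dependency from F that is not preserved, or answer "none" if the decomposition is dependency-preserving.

Check C1 → C4: no single fragment contains all of {C1, C4}, and the restricted closure of {C1} across the fragments never reaches {C4}.
C2, C4 → C3 is preserved.
C3 → C1 is preserved.

C1 → C4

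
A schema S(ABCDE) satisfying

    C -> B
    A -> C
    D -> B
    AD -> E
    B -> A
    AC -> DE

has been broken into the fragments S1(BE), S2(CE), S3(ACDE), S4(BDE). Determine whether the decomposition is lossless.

Yes

Chase test. Columns are ABCDE; row i has aⱼ where attribute j ∈ Si, else bᵢⱼ.
Initial tableau (one row per fragment):
  row 1: b11 a2 b13 b14 a5
  row 2: b21 b22 a3 b24 a5
  row 3: a1 b32 a3 a4 a5
  row 4: b41 a2 b43 a4 a5
Rows 2 and 3 agree on C; apply C→B and equate their B entries.
Rows 3 and 4 agree on D; apply D→B and equate their B entries.
Rows 1 and 2 agree on B; apply B→A and equate their A entries.
Rows 1 and 3 agree on B; apply B→A and equate their A entries.
Rows 1 and 4 agree on B; apply B→A and equate their A entries.
Rows 2 and 3 agree on AC; apply AC→DE and equate their DE entries.
Rows 1 and 2 agree on A; apply A→C and equate their C entries.
Rows 1 and 4 agree on A; apply A→C and equate their C entries.
Rows 1 and 2 agree on AC; apply AC→DE and equate their DE entries.
Row 1 is now all distinguished symbols — the join is lossless.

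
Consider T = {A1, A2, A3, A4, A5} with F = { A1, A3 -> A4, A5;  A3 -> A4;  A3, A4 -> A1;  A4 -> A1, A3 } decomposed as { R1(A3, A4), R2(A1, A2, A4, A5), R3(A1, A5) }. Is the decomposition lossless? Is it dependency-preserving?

lossless and dependency-preserving

Lossless test (chase): Rows 1 and 2 agree on A4; apply A4→A1, A3 and equate their A1, A3 entries. Rows 1 and 2 agree on A1, A3; apply A1, A3→A4, A5 and equate their A4, A5 entries. Row 2 is now all distinguished symbols — the join is lossless.
Dependency preservation: A1, A3 → A4, A5; A3, A4 → A1; A4 → A1, A3 are not contained in any single fragment, but the restricted closure of each left-hand side across the fragments still reaches the right-hand side; the remaining FDs each lie inside some fragment. All dependencies are preserved.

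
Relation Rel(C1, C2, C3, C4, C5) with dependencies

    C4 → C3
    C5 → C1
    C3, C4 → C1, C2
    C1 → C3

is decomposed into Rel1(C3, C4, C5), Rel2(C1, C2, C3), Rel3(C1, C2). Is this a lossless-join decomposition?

Chase test. Columns are C1, C2, C3, C4, C5; row i has aⱼ where attribute j ∈ Reli, else bᵢⱼ.
Initial tableau (one row per fragment):
  row 1: b11 b12 a3 a4 a5
  row 2: a1 a2 a3 b24 b25
  row 3: a1 a2 b33 b34 b35
Rows 2 and 3 agree on C1; apply C1→C3 and equate their C3 entries.
No row becomes fully distinguished — the join is lossy.

No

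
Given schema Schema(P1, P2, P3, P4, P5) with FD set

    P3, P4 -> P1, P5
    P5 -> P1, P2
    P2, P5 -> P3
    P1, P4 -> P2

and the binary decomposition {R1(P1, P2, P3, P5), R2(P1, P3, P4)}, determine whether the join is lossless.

Common attributes: R1 ∩ R2 = {P1, P3}.
No dependency enlarges {P1, P3}, so (P1, P3)⁺ = {P1, P3}.
The closure contains neither all of R1 = {P1, P2, P3, P5} nor all of R2 = {P1, P3, P4}, so the common attributes are not a superkey of either fragment. The join is lossy.

No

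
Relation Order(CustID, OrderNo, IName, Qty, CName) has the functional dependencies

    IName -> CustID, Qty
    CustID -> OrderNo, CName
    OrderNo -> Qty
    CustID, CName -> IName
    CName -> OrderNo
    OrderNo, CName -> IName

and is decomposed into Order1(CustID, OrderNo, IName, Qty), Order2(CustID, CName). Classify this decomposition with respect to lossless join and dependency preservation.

Lossless test: (CustID)⁺ = {CustID, OrderNo, IName, Qty, CName}, which contains all of one fragment — lossless.
Dependency preservation: CustID → OrderNo, CName; CustID, CName → IName; CName → OrderNo; OrderNo, CName → IName are not contained in any single fragment, but the restricted closure of each left-hand side across the fragments still reaches the right-hand side; the remaining FDs each lie inside some fragment. All dependencies are preserved.

lossless and dependency-preserving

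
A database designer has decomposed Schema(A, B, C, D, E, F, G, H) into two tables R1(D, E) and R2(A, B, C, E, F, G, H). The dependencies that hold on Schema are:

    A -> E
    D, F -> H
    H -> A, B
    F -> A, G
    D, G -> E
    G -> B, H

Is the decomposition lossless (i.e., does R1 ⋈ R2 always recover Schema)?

No

Common attributes: R1 ∩ R2 = {E}.
No dependency enlarges {E}, so (E)⁺ = {E}.
The closure contains neither all of R1 = {D, E} nor all of R2 = {A, B, C, E, F, G, H}, so the common attributes are not a superkey of either fragment. The join is lossy.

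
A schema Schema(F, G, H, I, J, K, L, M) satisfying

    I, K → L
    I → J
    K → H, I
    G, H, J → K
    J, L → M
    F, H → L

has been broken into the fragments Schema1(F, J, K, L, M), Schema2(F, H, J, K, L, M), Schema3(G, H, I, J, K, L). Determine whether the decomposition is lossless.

No

Chase test. Columns are F, G, H, I, J, K, L, M; row i has aⱼ where attribute j ∈ Schemai, else bᵢⱼ.
Initial tableau (one row per fragment):
  row 1: a1 b12 b13 b14 a5 a6 a7 a8
  row 2: a1 b22 a3 b24 a5 a6 a7 a8
  row 3: b31 a2 a3 a4 a5 a6 a7 b38
Rows 1 and 2 agree on K; apply K→H, I and equate their H, I entries.
Rows 1 and 3 agree on K; apply K→H, I and equate their H, I entries.
Rows 1 and 3 agree on J, L; apply J, L→M and equate their M entries.
No row becomes fully distinguished — the join is lossy.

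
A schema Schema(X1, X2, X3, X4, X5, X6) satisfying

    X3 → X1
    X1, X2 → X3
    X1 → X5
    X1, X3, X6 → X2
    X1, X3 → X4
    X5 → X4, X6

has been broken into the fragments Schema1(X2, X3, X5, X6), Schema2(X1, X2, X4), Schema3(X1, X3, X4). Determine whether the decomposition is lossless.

Chase test. Columns are X1, X2, X3, X4, X5, X6; row i has aⱼ where attribute j ∈ Schemai, else bᵢⱼ.
Initial tableau (one row per fragment):
  row 1: b11 a2 a3 b14 a5 a6
  row 2: a1 a2 b23 a4 b25 b26
  row 3: a1 b32 a3 a4 b35 b36
Rows 1 and 3 agree on X3; apply X3→X1 and equate their X1 entries.
Rows 1 and 2 agree on X1, X2; apply X1, X2→X3 and equate their X3 entries.
Rows 1 and 2 agree on X1; apply X1→X5 and equate their X5 entries.
Rows 1 and 3 agree on X1; apply X1→X5 and equate their X5 entries.
Rows 1 and 2 agree on X1, X3; apply X1, X3→X4 and equate their X4 entries.
Rows 1 and 2 agree on X5; apply X5→X4, X6 and equate their X4, X6 entries.
Rows 1 and 3 agree on X5; apply X5→X4, X6 and equate their X4, X6 entries.
Rows 1 and 3 agree on X1, X3, X6; apply X1, X3, X6→X2 and equate their X2 entries.
Row 1 is now all distinguished symbols — the join is lossless.

Yes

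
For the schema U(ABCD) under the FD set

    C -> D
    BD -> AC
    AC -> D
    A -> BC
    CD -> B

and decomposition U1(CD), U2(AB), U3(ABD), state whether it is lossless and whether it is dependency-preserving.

lossy and not dependency-preserving

Lossless test (chase): Rows 2 and 3 agree on A; apply A→BC and equate their BC entries. Rows 2 and 3 agree on C; apply C→D and equate their D entries. No row becomes fully distinguished — the join is lossy.
Dependency preservation: the restricted closure of {BD} across the fragments never reaches {AC}, so BD → AC cannot be enforced without a join — not preserved.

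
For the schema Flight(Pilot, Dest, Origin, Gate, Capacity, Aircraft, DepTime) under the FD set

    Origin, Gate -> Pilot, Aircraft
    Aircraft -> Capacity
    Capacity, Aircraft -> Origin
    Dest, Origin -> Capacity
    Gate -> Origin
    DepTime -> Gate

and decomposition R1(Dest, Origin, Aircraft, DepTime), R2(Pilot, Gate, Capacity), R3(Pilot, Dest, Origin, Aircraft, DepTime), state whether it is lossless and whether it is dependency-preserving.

lossy and not dependency-preserving

Lossless test (chase): Rows 1 and 3 agree on Aircraft; apply Aircraft→Capacity and equate their Capacity entries. Rows 1 and 3 agree on DepTime; apply DepTime→Gate and equate their Gate entries. Rows 1 and 3 agree on Origin, Gate; apply Origin, Gate→Pilot, Aircraft and equate their Pilot, Aircraft entries. No row becomes fully distinguished — the join is lossy.
Dependency preservation: the restricted closure of {Origin, Gate} across the fragments never reaches {Pilot, Aircraft}, so Origin, Gate → Pilot, Aircraft cannot be enforced without a join — not preserved.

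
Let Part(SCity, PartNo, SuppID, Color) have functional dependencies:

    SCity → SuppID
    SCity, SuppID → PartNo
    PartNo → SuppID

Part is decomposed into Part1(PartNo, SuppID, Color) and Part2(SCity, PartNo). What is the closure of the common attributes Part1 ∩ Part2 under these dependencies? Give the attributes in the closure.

PartNo, SuppID

Part1 ∩ Part2 = {PartNo}.
PartNo → SuppID applies, adding SuppID
Closure: {PartNo, SuppID}.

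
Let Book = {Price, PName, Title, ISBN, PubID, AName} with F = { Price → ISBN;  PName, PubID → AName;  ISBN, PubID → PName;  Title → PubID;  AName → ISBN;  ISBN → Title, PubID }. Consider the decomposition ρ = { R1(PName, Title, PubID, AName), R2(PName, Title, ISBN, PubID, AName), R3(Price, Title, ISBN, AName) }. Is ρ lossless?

Yes

Chase test. Columns are Price, PName, Title, ISBN, PubID, AName; row i has aⱼ where attribute j ∈ Ri, else bᵢⱼ.
Initial tableau (one row per fragment):
  row 1: b11 a2 a3 b14 a5 a6
  row 2: b21 a2 a3 a4 a5 a6
  row 3: a1 b32 a3 a4 b35 a6
Rows 1 and 3 agree on Title; apply Title→PubID and equate their PubID entries.
Rows 1 and 2 agree on AName; apply AName→ISBN and equate their ISBN entries.
Rows 1 and 3 agree on ISBN, PubID; apply ISBN, PubID→PName and equate their PName entries.
Row 3 is now all distinguished symbols — the join is lossless.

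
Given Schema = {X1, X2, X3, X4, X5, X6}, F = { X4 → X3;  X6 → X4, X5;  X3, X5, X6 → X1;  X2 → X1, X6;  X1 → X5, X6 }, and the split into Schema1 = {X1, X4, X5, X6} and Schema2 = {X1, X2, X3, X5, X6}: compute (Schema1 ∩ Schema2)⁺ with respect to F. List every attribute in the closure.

X1, X3, X4, X5, X6

Schema1 ∩ Schema2 = {X1, X5, X6}.
X6 → X4, X5 applies, adding X4
X4 → X3 applies, adding X3
Closure: {X1, X3, X4, X5, X6}.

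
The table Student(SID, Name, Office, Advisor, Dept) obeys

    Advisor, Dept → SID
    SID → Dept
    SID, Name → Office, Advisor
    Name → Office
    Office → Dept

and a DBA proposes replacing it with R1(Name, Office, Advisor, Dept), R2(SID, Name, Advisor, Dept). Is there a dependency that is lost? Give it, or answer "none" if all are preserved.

Advisor, Dept → SID lies within R2.
SID → Dept lies within R2.
SID, Name → Office, Advisor: restricted closure across fragments reaches Office, Advisor.
Name → Office lies within R1.
Office → Dept lies within R1.
Every dependency is enforceable on the fragments, so the decomposition is dependency-preserving.

none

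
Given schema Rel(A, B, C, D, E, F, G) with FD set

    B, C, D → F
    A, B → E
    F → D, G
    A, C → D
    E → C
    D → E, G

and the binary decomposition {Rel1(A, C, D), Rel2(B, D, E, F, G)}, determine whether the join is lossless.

Common attributes: Rel1 ∩ Rel2 = {D}.
Closure of {D}: D → E, G applies, adding E, G; E → C applies, adding C. So (D)⁺ = {C, D, E, G}.
The closure contains neither all of Rel1 = {A, C, D} nor all of Rel2 = {B, D, E, F, G}, so the common attributes are not a superkey of either fragment. The join is lossy.

No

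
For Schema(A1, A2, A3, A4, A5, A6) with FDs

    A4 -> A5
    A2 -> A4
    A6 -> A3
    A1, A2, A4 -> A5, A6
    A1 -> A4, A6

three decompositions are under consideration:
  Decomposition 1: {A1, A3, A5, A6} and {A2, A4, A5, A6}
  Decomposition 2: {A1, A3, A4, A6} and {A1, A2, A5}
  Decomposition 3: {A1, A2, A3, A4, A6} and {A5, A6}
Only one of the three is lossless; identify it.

Decomposition 1: common = {A5, A6}, closure = {A3, A5, A6} → lossy.
Decomposition 2: common = {A1}, closure = {A1, A3, A4, A5, A6} → lossless.
Decomposition 3: common = {A6}, closure = {A3, A6} → lossy.

Decomposition 2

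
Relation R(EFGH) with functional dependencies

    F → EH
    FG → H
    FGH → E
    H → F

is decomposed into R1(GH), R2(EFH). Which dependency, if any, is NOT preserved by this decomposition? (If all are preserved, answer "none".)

F → EH lies within R2.
FG → H: restricted closure across fragments reaches H.
FGH → E: restricted closure across fragments reaches E.
H → F lies within R2.
Every dependency is enforceable on the fragments, so the decomposition is dependency-preserving.

none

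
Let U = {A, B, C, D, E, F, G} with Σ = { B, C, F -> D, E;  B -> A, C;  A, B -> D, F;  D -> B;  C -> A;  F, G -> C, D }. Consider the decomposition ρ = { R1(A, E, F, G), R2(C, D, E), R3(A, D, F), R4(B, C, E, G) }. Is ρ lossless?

Chase test. Columns are A, B, C, D, E, F, G; row i has aⱼ where attribute j ∈ Ri, else bᵢⱼ.
Initial tableau (one row per fragment):
  row 1: a1 b12 b13 b14 a5 a6 a7
  row 2: b21 b22 a3 a4 a5 b26 b27
  row 3: a1 b32 b33 a4 b35 a6 b37
  row 4: b41 a2 a3 b44 a5 b46 a7
Rows 2 and 3 agree on D; apply D→B and equate their B entries.
Rows 2 and 4 agree on C; apply C→A and equate their A entries.
Rows 2 and 3 agree on B; apply B→A, C and equate their A, C entries.
Rows 2 and 3 agree on A, B; apply A, B→D, F and equate their D, F entries.
Rows 2 and 3 agree on B, C, F; apply B, C, F→D, E and equate their D, E entries.
No row becomes fully distinguished — the join is lossy.

No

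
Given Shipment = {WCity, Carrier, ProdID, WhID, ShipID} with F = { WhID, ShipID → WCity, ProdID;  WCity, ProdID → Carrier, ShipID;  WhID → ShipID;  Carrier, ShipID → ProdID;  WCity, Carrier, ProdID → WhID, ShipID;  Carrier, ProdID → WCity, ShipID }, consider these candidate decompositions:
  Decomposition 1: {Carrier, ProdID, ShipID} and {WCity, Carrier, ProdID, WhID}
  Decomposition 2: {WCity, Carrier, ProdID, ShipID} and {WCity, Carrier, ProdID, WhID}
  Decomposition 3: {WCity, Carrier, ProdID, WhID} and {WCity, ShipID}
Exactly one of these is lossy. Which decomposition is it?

Decomposition 1: common = {Carrier, ProdID}, closure = {WCity, Carrier, ProdID, WhID, ShipID} → lossless.
Decomposition 2: common = {WCity, Carrier, ProdID}, closure = {WCity, Carrier, ProdID, WhID, ShipID} → lossless.
Decomposition 3: common = {WCity}, closure = {WCity} → lossy.

Decomposition 3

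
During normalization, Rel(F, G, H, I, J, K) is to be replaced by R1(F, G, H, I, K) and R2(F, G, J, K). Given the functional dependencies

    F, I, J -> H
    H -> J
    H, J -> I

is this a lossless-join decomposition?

No

Common attributes: R1 ∩ R2 = {F, G, K}.
No dependency enlarges {F, G, K}, so (F, G, K)⁺ = {F, G, K}.
The closure contains neither all of R1 = {F, G, H, I, K} nor all of R2 = {F, G, J, K}, so the common attributes are not a superkey of either fragment. The join is lossy.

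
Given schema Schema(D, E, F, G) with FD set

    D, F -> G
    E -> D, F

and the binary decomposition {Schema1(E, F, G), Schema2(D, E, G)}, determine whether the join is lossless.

Common attributes: Schema1 ∩ Schema2 = {E, G}.
Closure of {E, G}: E → D, F applies, adding D, F. So (E, G)⁺ = {D, E, F, G}.
This closure contains every attribute of Schema1, so Schema1 ∩ Schema2 → Schema1. The join is lossless.

Yes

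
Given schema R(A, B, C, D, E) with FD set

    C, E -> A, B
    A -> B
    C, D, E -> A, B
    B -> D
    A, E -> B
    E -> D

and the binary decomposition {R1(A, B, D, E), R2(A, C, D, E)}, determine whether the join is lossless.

Common attributes: R1 ∩ R2 = {A, D, E}.
Closure of {A, D, E}: A → B applies, adding B. So (A, D, E)⁺ = {A, B, D, E}.
This closure contains every attribute of R1, so R1 ∩ R2 → R1. The join is lossless.

Yes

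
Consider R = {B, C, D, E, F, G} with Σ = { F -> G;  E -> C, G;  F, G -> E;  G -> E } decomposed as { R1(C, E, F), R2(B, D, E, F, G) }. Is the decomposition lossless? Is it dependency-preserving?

Lossless test: (E, F)⁺ = {C, E, F, G}, which contains all of one fragment — lossless.
Dependency preservation: E → C, G is not contained in any single fragment, but the restricted closure of its left-hand side across the fragments still reaches the right-hand side; the remaining FDs each lie inside some fragment. All dependencies are preserved.

lossless and dependency-preserving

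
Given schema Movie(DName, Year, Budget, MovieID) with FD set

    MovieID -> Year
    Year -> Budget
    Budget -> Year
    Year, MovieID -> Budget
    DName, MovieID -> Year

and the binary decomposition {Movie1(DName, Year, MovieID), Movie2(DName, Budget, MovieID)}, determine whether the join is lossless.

Yes

Common attributes: Movie1 ∩ Movie2 = {DName, MovieID}.
Closure of {DName, MovieID}: MovieID → Year applies, adding Year; Year → Budget applies, adding Budget. So (DName, MovieID)⁺ = {DName, Year, Budget, MovieID}.
This closure contains every attribute of Movie1, so Movie1 ∩ Movie2 → Movie1. The join is lossless.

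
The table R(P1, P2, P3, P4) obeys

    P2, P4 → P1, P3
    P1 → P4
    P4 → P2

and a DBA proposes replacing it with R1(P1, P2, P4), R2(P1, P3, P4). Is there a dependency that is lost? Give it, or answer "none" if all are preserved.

none

P2, P4 → P1, P3: restricted closure across fragments reaches P1, P3.
P1 → P4 lies within R1.
P4 → P2 lies within R1.
Every dependency is enforceable on the fragments, so the decomposition is dependency-preserving.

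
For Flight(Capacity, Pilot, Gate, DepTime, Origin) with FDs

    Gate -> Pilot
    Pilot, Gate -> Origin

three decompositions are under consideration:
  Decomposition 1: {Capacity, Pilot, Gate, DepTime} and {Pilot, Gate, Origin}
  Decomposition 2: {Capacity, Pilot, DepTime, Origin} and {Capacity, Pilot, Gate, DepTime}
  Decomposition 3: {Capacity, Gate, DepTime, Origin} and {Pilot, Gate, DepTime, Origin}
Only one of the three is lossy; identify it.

Decomposition 2

Decomposition 1: common = {Pilot, Gate}, closure = {Pilot, Gate, Origin} → lossless.
Decomposition 2: common = {Capacity, Pilot, DepTime}, closure = {Capacity, Pilot, DepTime} → lossy.
Decomposition 3: common = {Gate, DepTime, Origin}, closure = {Pilot, Gate, DepTime, Origin} → lossless.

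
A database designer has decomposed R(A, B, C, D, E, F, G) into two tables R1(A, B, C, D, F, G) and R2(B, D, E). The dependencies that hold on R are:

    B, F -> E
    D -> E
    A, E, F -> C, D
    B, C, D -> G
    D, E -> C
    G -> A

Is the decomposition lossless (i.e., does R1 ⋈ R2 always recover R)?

Common attributes: R1 ∩ R2 = {B, D}.
Closure of {B, D}: D → E applies, adding E; D, E → C applies, adding C; B, C, D → G applies, adding G; G → A applies, adding A. So (B, D)⁺ = {A, B, C, D, E, G}.
This closure contains every attribute of R2, so R1 ∩ R2 → R2. The join is lossless.

Yes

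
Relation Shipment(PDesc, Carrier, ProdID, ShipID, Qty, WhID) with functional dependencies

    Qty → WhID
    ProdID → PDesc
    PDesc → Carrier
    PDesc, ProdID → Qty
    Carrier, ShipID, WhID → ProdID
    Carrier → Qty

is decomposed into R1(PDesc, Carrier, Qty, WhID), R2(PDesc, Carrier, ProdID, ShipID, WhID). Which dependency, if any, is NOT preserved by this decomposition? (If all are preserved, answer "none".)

none

Qty → WhID lies within R1.
ProdID → PDesc lies within R2.
PDesc → Carrier lies within R1.
PDesc, ProdID → Qty: restricted closure across fragments reaches Qty.
Carrier, ShipID, WhID → ProdID lies within R2.
Carrier → Qty lies within R1.
Every dependency is enforceable on the fragments, so the decomposition is dependency-preserving.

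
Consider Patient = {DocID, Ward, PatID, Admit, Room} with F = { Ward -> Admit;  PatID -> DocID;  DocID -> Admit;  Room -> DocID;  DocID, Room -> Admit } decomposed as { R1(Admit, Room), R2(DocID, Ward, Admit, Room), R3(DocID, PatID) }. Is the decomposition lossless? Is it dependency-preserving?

lossy but dependency-preserving

Lossless test (chase): Rows 2 and 3 agree on DocID; apply DocID→Admit and equate their Admit entries. Rows 1 and 2 agree on Room; apply Room→DocID and equate their DocID entries. No row becomes fully distinguished — the join is lossy.
Dependency preservation: every FD's attributes lie within a single fragment, so each can be enforced locally — preserved.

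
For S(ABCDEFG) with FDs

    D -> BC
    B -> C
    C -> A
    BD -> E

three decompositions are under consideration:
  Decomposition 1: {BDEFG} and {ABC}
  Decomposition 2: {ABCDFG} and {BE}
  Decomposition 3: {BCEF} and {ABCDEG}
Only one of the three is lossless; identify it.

Decomposition 1: common = {B}, closure = {ABC} → lossless.
Decomposition 2: common = {B}, closure = {ABC} → lossy.
Decomposition 3: common = {BCE}, closure = {ABCE} → lossy.

Decomposition 1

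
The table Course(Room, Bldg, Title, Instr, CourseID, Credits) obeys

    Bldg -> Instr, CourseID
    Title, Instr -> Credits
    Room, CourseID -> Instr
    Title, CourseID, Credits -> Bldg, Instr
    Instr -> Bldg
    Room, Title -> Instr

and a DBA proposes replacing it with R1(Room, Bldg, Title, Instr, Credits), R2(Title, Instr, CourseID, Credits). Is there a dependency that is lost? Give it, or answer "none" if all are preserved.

Check Room, CourseID → Instr: no single fragment contains all of {Room, Instr, CourseID}, and the restricted closure of {Room, CourseID} across the fragments never reaches {Instr}.
Bldg → Instr, CourseID is preserved.
Title, Instr → Credits is preserved.
Title, CourseID, Credits → Bldg, Instr is preserved.
Instr → Bldg is preserved.
Room, Title → Instr is preserved.

Room, CourseID -> Instr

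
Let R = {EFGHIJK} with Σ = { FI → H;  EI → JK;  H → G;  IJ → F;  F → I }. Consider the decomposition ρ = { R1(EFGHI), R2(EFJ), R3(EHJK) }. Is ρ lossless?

Chase test. Columns are EFGHIJK; row i has aⱼ where attribute j ∈ Ri, else bᵢⱼ.
Initial tableau (one row per fragment):
  row 1: a1 a2 a3 a4 a5 b16 b17
  row 2: a1 a2 b23 b24 b25 a6 b27
  row 3: a1 b32 b33 a4 b35 a6 a7
Rows 1 and 3 agree on H; apply H→G and equate their G entries.
Rows 1 and 2 agree on F; apply F→I and equate their I entries.
Rows 1 and 2 agree on FI; apply FI→H and equate their H entries.
Rows 1 and 2 agree on EI; apply EI→JK and equate their JK entries.
Rows 1 and 2 agree on H; apply H→G and equate their G entries.
No row becomes fully distinguished — the join is lossy.

No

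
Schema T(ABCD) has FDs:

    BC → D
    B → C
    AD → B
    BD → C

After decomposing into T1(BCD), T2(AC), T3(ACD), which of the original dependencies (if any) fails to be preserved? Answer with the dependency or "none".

Check AD → B: no single fragment contains all of {ABD}, and the restricted closure of {AD} across the fragments never reaches {B}.
BC → D is preserved.
B → C is preserved.
BD → C is preserved.

AD → B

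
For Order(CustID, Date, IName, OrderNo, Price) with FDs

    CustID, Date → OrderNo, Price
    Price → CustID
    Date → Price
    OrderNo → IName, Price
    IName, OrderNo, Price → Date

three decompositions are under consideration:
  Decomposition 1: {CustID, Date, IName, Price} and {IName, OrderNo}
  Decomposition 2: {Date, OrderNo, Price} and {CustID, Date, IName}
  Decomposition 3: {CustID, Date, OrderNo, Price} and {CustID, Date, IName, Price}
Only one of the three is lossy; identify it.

Decomposition 1: common = {IName}, closure = {IName} → lossy.
Decomposition 2: common = {Date}, closure = {CustID, Date, IName, OrderNo, Price} → lossless.
Decomposition 3: common = {CustID, Date, Price}, closure = {CustID, Date, IName, OrderNo, Price} → lossless.

Decomposition 1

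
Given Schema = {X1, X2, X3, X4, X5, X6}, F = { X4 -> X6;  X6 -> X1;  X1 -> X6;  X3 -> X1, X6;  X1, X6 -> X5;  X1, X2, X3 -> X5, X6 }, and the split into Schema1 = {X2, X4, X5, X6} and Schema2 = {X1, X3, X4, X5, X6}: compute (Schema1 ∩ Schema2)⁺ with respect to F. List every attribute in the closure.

X1, X4, X5, X6

Schema1 ∩ Schema2 = {X4, X5, X6}.
X6 → X1 applies, adding X1
Closure: {X1, X4, X5, X6}.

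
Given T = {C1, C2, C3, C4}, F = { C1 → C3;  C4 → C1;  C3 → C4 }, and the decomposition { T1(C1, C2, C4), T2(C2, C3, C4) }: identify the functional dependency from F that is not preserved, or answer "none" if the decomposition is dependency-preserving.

none

C1 → C3: restricted closure across fragments reaches C3.
C4 → C1 lies within T1.
C3 → C4 lies within T2.
Every dependency is enforceable on the fragments, so the decomposition is dependency-preserving.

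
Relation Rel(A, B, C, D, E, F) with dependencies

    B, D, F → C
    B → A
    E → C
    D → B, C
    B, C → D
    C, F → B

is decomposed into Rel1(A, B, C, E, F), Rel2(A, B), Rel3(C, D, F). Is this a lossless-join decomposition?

Chase test. Columns are A, B, C, D, E, F; row i has aⱼ where attribute j ∈ Reli, else bᵢⱼ.
Initial tableau (one row per fragment):
  row 1: a1 a2 a3 b14 a5 a6
  row 2: a1 a2 b23 b24 b25 b26
  row 3: b31 b32 a3 a4 b35 a6
Rows 1 and 3 agree on C, F; apply C, F→B and equate their B entries.
Rows 1 and 3 agree on B; apply B→A and equate their A entries.
Rows 1 and 3 agree on B, C; apply B, C→D and equate their D entries.
Row 1 is now all distinguished symbols — the join is lossless.

Yes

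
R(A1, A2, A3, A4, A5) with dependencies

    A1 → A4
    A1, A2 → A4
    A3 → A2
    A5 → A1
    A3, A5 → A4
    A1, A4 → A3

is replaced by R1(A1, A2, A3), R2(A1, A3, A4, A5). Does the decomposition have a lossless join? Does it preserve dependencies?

Lossless test: (A1, A3)⁺ = {A1, A2, A3, A4}, which contains all of one fragment — lossless.
Dependency preservation: A1, A2 → A4 is not contained in any single fragment, but the restricted closure of its left-hand side across the fragments still reaches the right-hand side; the remaining FDs each lie inside some fragment. All dependencies are preserved.

lossless and dependency-preserving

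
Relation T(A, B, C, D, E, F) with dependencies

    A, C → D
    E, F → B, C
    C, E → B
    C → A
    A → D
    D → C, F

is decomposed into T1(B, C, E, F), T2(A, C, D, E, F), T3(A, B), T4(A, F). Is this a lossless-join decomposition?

Chase test. Columns are A, B, C, D, E, F; row i has aⱼ where attribute j ∈ Ti, else bᵢⱼ.
Initial tableau (one row per fragment):
  row 1: b11 a2 a3 b14 a5 a6
  row 2: a1 b22 a3 a4 a5 a6
  row 3: a1 a2 b33 b34 b35 b36
  row 4: a1 b42 b43 b44 b45 a6
Rows 1 and 2 agree on E, F; apply E, F→B, C and equate their B, C entries.
Rows 1 and 2 agree on C; apply C→A and equate their A entries.
Rows 1 and 2 agree on A; apply A→D and equate their D entries.
Rows 1 and 3 agree on A; apply A→D and equate their D entries.
Rows 1 and 4 agree on A; apply A→D and equate their D entries.
Rows 1 and 3 agree on D; apply D→C, F and equate their C, F entries.
Rows 1 and 4 agree on D; apply D→C, F and equate their C, F entries.
Row 1 is now all distinguished symbols — the join is lossless.

Yes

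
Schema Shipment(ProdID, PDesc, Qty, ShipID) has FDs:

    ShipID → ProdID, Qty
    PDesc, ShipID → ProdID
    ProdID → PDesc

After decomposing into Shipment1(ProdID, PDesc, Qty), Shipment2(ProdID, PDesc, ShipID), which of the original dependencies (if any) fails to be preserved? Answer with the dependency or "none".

ShipID → ProdID, Qty

Check ShipID → ProdID, Qty: no single fragment contains all of {ProdID, Qty, ShipID}, and the restricted closure of {ShipID} across the fragments never reaches {ProdID, Qty}.
PDesc, ShipID → ProdID is preserved.
ProdID → PDesc is preserved.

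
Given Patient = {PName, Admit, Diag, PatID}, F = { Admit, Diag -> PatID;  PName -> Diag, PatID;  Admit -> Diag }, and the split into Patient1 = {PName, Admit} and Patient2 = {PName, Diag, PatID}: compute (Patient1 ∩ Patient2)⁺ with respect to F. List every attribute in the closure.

PName, Diag, PatID

Patient1 ∩ Patient2 = {PName}.
PName → Diag, PatID applies, adding Diag, PatID
Closure: {PName, Diag, PatID}.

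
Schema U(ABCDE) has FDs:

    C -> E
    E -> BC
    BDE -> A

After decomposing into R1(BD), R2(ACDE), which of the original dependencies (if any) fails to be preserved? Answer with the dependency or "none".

Check E → BC: no single fragment contains all of {BCE}, and the restricted closure of {E} across the fragments never reaches {BC}.
C → E is preserved.
BDE → A is preserved.

E -> BC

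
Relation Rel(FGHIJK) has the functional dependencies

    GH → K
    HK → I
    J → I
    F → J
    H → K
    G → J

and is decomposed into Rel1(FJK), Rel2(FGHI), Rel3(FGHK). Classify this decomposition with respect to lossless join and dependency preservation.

lossless but not dependency-preserving

Lossless test (chase): Rows 2 and 3 agree on GH; apply GH→K and equate their K entries. Rows 2 and 3 agree on HK; apply HK→I and equate their I entries. Rows 1 and 2 agree on F; apply F→J and equate their J entries. Rows 1 and 3 agree on F; apply F→J and equate their J entries. Rows 1 and 2 agree on J; apply J→I and equate their I entries. Row 2 is now all distinguished symbols — the join is lossless.
Dependency preservation: the restricted closure of {J} across the fragments never reaches {I}, so J → I cannot be enforced without a join — not preserved.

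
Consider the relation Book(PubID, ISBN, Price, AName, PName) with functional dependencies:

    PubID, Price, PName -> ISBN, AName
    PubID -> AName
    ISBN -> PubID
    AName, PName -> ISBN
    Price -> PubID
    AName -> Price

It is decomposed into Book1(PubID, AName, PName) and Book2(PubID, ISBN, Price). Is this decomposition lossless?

No

Common attributes: Book1 ∩ Book2 = {PubID}.
Closure of {PubID}: PubID → AName applies, adding AName; AName → Price applies, adding Price. So (PubID)⁺ = {PubID, Price, AName}.
The closure contains neither all of Book1 = {PubID, AName, PName} nor all of Book2 = {PubID, ISBN, Price}, so the common attributes are not a superkey of either fragment. The join is lossy.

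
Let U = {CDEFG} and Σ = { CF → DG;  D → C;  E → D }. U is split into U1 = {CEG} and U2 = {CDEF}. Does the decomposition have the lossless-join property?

Common attributes: U1 ∩ U2 = {CE}.
Closure of {CE}: E → D applies, adding D. So (CE)⁺ = {CDE}.
The closure contains neither all of U1 = {CEG} nor all of U2 = {CDEF}, so the common attributes are not a superkey of either fragment. The join is lossy.

No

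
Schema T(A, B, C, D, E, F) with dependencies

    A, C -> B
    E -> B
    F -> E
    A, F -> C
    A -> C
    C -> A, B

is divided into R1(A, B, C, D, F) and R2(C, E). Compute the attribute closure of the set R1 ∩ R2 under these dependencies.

A, B, C

R1 ∩ R2 = {C}.
C → A, B applies, adding A, B
Closure: {A, B, C}.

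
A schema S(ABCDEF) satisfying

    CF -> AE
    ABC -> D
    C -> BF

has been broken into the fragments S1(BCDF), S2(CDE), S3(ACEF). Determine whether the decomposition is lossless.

Chase test. Columns are ABCDEF; row i has aⱼ where attribute j ∈ Si, else bᵢⱼ.
Initial tableau (one row per fragment):
  row 1: b11 a2 a3 a4 b15 a6
  row 2: b21 b22 a3 a4 a5 b26
  row 3: a1 b32 a3 b34 a5 a6
Rows 1 and 3 agree on CF; apply CF→AE and equate their AE entries.
Rows 1 and 2 agree on C; apply C→BF and equate their BF entries.
Rows 1 and 3 agree on C; apply C→BF and equate their BF entries.
Rows 1 and 2 agree on CF; apply CF→AE and equate their AE entries.
Rows 1 and 3 agree on ABC; apply ABC→D and equate their D entries.
Row 1 is now all distinguished symbols — the join is lossless.

Yes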